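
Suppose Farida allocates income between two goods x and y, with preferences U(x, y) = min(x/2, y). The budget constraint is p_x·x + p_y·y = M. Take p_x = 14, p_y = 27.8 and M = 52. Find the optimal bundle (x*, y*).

x* = 1.8638, y* = 0.9319

With perfect complements, no substitution: consume in ratio x:y = 2:1.
Budget: p_x·x + p_y·(1/2)·x = M, so (2·p_x + p_y)·x = 2·M.
Demand: x*(p_x,p_y,M) = 2·M/(2·p_x + p_y), y* = M/(2·p_x + p_y).
Here 2·14 + 27.8 = 55.8, giving x* = 1.8638 and y* = 0.9319.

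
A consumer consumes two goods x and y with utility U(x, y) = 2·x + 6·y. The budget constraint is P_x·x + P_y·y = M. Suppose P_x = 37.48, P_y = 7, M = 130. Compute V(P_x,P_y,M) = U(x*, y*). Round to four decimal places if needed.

Perfect substitutes: compare marginal utility per dollar. 2/P_x vs 6/P_y → 0.0534 vs 0.8571.
y gives more utility per dollar, so spend all income on y: y* = M/P_y, x* = 0.
Numerically: x* = 0, y* = 18.5714.
Utility at the optimum: U(0, 18.5714) = 111.4286.

V = 111.4286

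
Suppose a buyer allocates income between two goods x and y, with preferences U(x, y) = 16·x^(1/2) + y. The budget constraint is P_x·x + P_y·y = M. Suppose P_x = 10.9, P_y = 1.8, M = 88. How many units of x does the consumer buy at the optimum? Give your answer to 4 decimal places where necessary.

x* = 1.7453

MU_x = 8/√x, MU_y = 1. Tangency: 8/√x = P_x/P_y.
Solve: √x = 8·P_y/P_x, so x*(P_x,P_y) = (8·P_y/P_x)², and y* = (M − P_x·x*)/P_y.
Plugging in: x* = (8·1.8/10.9)² = 1.7453.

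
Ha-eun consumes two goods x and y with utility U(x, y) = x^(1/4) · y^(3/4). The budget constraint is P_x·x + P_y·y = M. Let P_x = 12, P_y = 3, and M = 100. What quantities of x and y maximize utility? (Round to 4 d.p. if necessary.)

x* = 2.0833, y* = 25

MU_x/MU_y = (0.25·y)/(0.75·x); tangency sets this equal to P_x/P_y.
So 0.25·P_y·y = 0.75·P_x·x; combined with the budget, a share 0.25 of income goes to x.
Demand: x*(P_x,P_y,M) = 0.25·M/P_x and y* = 0.75·M/P_y.
At P_x=12, P_y=3, M=100: x* = 0.25·100/12 = 2.0833, y* = 25.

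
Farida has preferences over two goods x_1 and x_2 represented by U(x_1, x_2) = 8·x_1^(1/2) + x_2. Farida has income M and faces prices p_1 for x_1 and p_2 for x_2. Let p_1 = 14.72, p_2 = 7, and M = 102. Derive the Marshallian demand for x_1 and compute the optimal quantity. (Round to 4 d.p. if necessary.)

Set MRS = p_1/p_2: 4·x_1^(−1/2) = p_1/p_2.
Solve: √x_1 = 4·p_2/p_1, so x_1*(p_1,p_2) = (4·p_2/p_1)², and x_2* = (M − p_1·x_1*)/p_2.
Plugging in: x_1* = (4·7/14.72)² = 3.6183.

x_1* = 3.6183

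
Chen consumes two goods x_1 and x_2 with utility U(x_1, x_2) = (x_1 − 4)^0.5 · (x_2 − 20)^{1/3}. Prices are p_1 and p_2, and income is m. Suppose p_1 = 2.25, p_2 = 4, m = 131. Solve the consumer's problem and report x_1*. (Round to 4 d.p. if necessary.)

This is Cobb-Douglas in (x_1−4, x_2−20): tangency gives 0.5·p_2·(x_2−20) = 1/3·p_1·(x_1−4).
After buying the subsistence bundle (4, 20), a share 0.6 of the remaining income goes to x_1: x_1* = 4 + 0.6·(m − 4p_1 − 20p_2)/p_1.
Discretionary income = 131 − 4·2.25 − 20·4 = 42; x_1* = 4 + 0.6·42/2.25 = 15.2.

x_1* = 15.2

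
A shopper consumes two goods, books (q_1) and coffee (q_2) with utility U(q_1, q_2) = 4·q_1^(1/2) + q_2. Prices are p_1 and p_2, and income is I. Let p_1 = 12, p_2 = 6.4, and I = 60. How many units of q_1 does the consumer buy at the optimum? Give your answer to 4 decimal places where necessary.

q_1* = 1.1378

Set MRS = p_1/p_2: 2·q_1^(−1/2) = p_1/p_2.
Thus q_1* = (2·p_2/p_1)² — independent of I — with the rest of income spent on q_2.
Plugging in: q_1* = (2·6.4/12)² = 1.1378.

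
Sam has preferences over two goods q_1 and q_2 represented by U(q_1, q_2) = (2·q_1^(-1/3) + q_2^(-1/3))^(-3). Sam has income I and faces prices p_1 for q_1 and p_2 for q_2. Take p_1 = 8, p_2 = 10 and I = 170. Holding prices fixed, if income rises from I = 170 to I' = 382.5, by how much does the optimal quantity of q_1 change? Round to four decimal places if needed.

Δq_1* = 16.3089

From the CES first-order condition, 2·(q_2/q_1)^(4/3) = p_1/p_2.
Solve for the ratio: q_2/q_1 = [(1/2)·p_1/p_2]^(0.75).
Substitute q_2 = (q_2/q_1)·q_1 into the budget: q_1* = I/(p_1 + p_2·(q_2/q_1)).
Numerically q_2/q_1 = 0.502973, so q_1* = 170/(8 + 10·0.502973) = 13.0471.
At I' = 382.5: q_1* = 29.3559. Change: 29.3559 − 13.0471 = 16.3089.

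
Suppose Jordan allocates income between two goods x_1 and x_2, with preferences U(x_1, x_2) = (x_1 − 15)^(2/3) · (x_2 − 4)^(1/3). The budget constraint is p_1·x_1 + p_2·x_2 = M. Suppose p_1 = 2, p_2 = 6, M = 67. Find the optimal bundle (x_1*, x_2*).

x_1* = 19.3333, x_2* = 4.7222

Let x_1' = x_1−15, x_2' = x_2−4. MRS = 2·x_2'/x_1' = p_1/p_2.
Substituting into the budget: x_1* = 15 + 2/3·(M − 15·p_1 − 4·p_2)/p_1, and x_2* = 4 + 1/3·(…)/p_2.
Discretionary income = 67 − 15·2 − 4·6 = 13; x_1* = 15 + 2/3·13/2 = 19.3333; x_2* = 4 + 1/3·13/6 = 4.7222.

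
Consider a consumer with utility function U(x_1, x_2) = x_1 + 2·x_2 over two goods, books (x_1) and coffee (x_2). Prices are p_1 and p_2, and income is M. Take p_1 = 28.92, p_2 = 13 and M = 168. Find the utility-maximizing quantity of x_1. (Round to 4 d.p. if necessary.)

x_1* = 0

Perfect substitutes: compare marginal utility per dollar. 1/p_1 vs 2/p_2 → 0.0346 vs 0.1538.
x_2 gives more utility per dollar, so spend all income on x_2: x_2* = M/p_2, x_1* = 0.
Numerically: x_1* = 0, x_2* = 12.9231.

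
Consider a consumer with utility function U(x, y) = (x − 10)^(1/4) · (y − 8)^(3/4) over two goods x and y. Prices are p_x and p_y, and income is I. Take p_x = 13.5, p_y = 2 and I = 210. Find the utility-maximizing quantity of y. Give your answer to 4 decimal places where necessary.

MRS = (1/3)·(y−8)/(x−10). Tangency with p_x/p_y gives y−8 = 3·(p_x/p_y)·(x−10).
Substituting into the budget: x* = 10 + 0.25·(I − 10·p_x − 8·p_y)/p_x, and y* = 8 + 0.75·(…)/p_y.
Discretionary income = 210 − 10·13.5 − 8·2 = 59; y* = 8 + 0.75·59/2 = 30.125.

y* = 30.125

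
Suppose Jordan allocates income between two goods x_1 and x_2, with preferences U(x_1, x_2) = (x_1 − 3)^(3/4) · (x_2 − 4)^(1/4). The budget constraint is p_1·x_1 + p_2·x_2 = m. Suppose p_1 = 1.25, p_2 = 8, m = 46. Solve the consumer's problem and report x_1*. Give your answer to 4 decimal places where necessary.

x_1* = 9.15

MRS = 3·(x_2−4)/(x_1−3). Tangency with p_1/p_2 gives x_2−4 = (1/3)·(p_1/p_2)·(x_1−3).
Substituting into the budget: x_1* = 3 + 0.75·(m − 3·p_1 − 4·p_2)/p_1, and x_2* = 4 + 0.25·(…)/p_2.
Discretionary income = 46 − 3·1.25 − 4·8 = 10.25; x_1* = 3 + 0.75·10.25/1.25 = 9.15.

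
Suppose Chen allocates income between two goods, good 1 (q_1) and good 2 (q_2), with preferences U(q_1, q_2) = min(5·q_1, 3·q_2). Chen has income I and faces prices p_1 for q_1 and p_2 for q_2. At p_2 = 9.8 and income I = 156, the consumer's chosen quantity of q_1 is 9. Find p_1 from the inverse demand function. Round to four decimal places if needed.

p_1 = 1

With perfect complements, no substitution: consume in ratio q_1:q_2 = 3:5.
Budget: p_1·q_1 + p_2·(5/3)·q_1 = I, so (3·p_1 + 5·p_2)·q_1 = 3·I.
Demand: q_1*(p_1,p_2,I) = 3·I/(3·p_1 + 5·p_2), q_2* = 5·I/(3·p_1 + 5·p_2).
Set q_1* = 9 in the demand function and solve for p_1: p_1 = 1.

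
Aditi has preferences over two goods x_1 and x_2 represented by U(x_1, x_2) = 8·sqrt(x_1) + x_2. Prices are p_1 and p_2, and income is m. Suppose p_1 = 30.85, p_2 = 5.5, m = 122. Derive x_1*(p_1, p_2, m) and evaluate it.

x_1* = 0.5086

MU_x_1 = 4/√x_1, MU_x_2 = 1. Tangency: 4/√x_1 = p_1/p_2.
Thus x_1* = (4·p_2/p_1)² — independent of m — with the rest of income spent on x_2.
Plugging in: x_1* = (4·5.5/30.85)² = 0.5086.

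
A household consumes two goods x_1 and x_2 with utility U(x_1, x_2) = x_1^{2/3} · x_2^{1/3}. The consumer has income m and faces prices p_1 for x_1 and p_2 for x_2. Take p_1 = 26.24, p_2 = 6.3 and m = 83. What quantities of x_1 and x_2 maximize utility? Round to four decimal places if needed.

At p_1=26.24, p_2=6.3, m=83: x_1* = 2/3·83/26.24 = 2.1087, x_2* = 4.3915.

x_1* = 2.1087, x_2* = 4.3915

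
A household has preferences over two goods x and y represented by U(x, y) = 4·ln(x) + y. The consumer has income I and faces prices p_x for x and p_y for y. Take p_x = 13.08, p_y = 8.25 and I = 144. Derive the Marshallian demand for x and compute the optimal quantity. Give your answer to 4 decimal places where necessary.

x* = 2.5229

MU_x = 4/x, MU_y = 1. Tangency: 4/x = p_x/p_y.
So x*(p_x,p_y) = 4·p_y/p_x, independent of income; and y* = (I − 4·p_y)/p_y.
At the given prices: x* = 4·8.25/13.08 = 2.5229.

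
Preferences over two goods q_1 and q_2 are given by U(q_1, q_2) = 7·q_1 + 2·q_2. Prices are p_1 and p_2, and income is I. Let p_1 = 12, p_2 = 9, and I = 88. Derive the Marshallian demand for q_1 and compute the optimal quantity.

q_1* = 7.3333

Perfect substitutes: compare marginal utility per dollar. 7/p_1 vs 2/p_2 → 0.5833 vs 0.2222.
q_1 gives more utility per dollar, so spend all income on q_1: q_1* = I/p_1, q_2* = 0.
Numerically: q_1* = 7.3333, q_2* = 0.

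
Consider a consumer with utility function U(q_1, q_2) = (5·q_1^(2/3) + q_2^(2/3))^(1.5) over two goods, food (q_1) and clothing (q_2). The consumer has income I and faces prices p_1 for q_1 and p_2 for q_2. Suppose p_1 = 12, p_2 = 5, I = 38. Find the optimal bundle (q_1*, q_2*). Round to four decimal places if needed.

q_1* = 3.0272, q_2* = 0.3348

MRS = MU_q_1/MU_q_2 = 5·(q_2/q_1)^(1/3). Set equal to p_1/p_2.
Solve for the ratio: q_2/q_1 = [(1/5)·p_1/p_2]^(3).
With the ratio pinned down, the budget gives q_1* = I/(p_1 + p_2·(q_2/q_1)) and q_2* = (q_2/q_1)·q_1*.
Numerically q_2/q_1 = 0.110592, so q_1* = 38/(12 + 5·0.110592) = 3.0272 and q_2* = 0.110592·3.0272 = 0.3348.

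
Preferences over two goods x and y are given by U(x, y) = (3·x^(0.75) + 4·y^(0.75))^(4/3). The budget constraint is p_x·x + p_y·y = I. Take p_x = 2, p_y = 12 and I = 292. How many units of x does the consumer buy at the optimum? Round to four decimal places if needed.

MU_x ∝ 3·x^(-0.25), MU_y ∝ 4·y^(-0.25), so MRS = (3/4)·(y/x)^(0.25) = p_x/p_y.
Hence y/x = ((4/3)·p_x/p_y)^(1/(0.25)), i.e. raised to the 4 power.
With the ratio pinned down, the budget gives x* = I/(p_x + p_y·(y/x)) and y* = (y/x)·x*.
Numerically y/x = 0.002439, so x* = 292/(2 + 12·0.002439) = 143.8945.

x* = 143.8945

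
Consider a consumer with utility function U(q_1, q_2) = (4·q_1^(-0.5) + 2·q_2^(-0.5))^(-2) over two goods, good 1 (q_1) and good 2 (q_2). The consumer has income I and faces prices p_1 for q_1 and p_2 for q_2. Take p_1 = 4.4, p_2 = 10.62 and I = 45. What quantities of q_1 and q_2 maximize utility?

MU_q_1 ∝ 4·q_1^(-1.5), MU_q_2 ∝ 2·q_2^(-1.5), so MRS = 2·(q_2/q_1)^(1.5) = p_1/p_2.
Solve for the ratio: q_2/q_1 = [(1/2)·p_1/p_2]^(2/3).
With the ratio pinned down, the budget gives q_1* = I/(p_1 + p_2·(q_2/q_1)) and q_2* = (q_2/q_1)·q_1*.
Numerically q_2/q_1 = 0.350105, so q_1* = 45/(4.4 + 10.62·0.350105) = 5.5432 and q_2* = 0.350105·5.5432 = 1.9407.

q_1* = 5.5432, q_2* = 1.9407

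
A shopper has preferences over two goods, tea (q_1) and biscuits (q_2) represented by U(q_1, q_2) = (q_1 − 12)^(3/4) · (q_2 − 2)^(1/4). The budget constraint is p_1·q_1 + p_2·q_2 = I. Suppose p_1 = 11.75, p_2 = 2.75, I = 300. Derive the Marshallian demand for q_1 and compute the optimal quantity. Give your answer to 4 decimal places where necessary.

This is Cobb-Douglas in (q_1−12, q_2−2): tangency gives 0.75·p_2·(q_2−2) = 0.25·p_1·(q_1−12).
After buying the subsistence bundle (12, 2), a share 0.75 of the remaining income goes to q_1: q_1* = 12 + 0.75·(I − 12p_1 − 2p_2)/p_1.
Discretionary income = 300 − 12·11.75 − 2·2.75 = 153.5; q_1* = 12 + 0.75·153.5/11.75 = 21.7979.

q_1* = 21.7979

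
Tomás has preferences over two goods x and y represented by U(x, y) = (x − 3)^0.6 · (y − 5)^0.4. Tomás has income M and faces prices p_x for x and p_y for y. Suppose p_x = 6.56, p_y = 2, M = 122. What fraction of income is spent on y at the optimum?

share on y = 0.3847

MRS = (3/2)·(y−5)/(x−3). Tangency with p_x/p_y gives y−5 = (2/3)·(p_x/p_y)·(x−3).
After buying the subsistence bundle (3, 5), a share 0.6 of the remaining income goes to x: x* = 3 + 0.6·(M − 3p_x − 5p_y)/p_x.
Discretionary income = 122 − 3·6.56 − 5·2 = 92.32; x* = 3 + 0.6·92.32/6.56 = 11.4439; y* = 5 + 0.4·92.32/2 = 23.464.
Expenditure on y: 2·23.464 = 46.928; share = 0.3847.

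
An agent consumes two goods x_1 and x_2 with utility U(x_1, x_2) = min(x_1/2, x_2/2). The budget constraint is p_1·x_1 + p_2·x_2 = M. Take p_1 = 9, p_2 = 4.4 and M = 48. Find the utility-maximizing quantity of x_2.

With perfect complements, no substitution: consume in ratio x_1:x_2 = 2:2.
Budget: p_1·x_1 + p_2·x_1 = M, so (2·p_1 + 2·p_2)·x_1 = 2·M.
Demand: x_1*(p_1,p_2,M) = 2·M/(2·p_1 + 2·p_2), x_2* = 2·M/(2·p_1 + 2·p_2).
Here 2·9 + 2·4.4 = 26.8, giving x_2* = 3.5821.

x_2* = 3.5821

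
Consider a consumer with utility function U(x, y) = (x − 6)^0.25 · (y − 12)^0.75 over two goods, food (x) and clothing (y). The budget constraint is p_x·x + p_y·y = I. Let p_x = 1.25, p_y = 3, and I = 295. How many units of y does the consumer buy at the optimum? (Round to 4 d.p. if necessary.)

y* = 74.875

Let x' = x−6, y' = y−12. MRS = (1/3)·y'/x' = p_x/p_y.
After buying the subsistence bundle (6, 12), a share 0.25 of the remaining income goes to x: x* = 6 + 0.25·(I − 6p_x − 12p_y)/p_x.
Discretionary income = 295 − 6·1.25 − 12·3 = 251.5; y* = 12 + 0.75·251.5/3 = 74.875.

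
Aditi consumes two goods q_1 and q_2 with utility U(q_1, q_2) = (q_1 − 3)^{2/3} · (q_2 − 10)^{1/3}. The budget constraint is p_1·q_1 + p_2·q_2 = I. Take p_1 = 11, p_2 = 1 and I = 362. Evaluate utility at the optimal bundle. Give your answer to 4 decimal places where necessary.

Discretionary income = 362 − 3·11 − 10·1 = 319; q_1* = 3 + 2/3·319/11 = 22.3333; q_2* = 10 + 1/3·319/1 = 116.3333.
Utility at the optimum: U(22.3333, 116.3333) = 34.1267.

V = 34.1267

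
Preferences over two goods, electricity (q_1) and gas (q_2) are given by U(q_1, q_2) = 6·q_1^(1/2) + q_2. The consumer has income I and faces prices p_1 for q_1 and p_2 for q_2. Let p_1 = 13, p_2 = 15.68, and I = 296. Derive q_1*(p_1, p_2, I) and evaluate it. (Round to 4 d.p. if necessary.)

q_1* = 13.0933

MU_q_1 = 3/√q_1, MU_q_2 = 1. Tangency: 3/√q_1 = p_1/p_2.
Thus q_1* = (3·p_2/p_1)² — independent of I — with the rest of income spent on q_2.
Plugging in: q_1* = (3·15.68/13)² = 13.0933.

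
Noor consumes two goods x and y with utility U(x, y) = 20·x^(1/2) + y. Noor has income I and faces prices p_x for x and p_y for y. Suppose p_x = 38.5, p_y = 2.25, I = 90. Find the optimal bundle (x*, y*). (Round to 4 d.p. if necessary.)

MU_x = 10/√x, MU_y = 1. Tangency: 10/√x = p_x/p_y.
Solve: √x = 10·p_y/p_x, so x*(p_x,p_y) = (10·p_y/p_x)², and y* = (I − p_x·x*)/p_y.
Plugging in: x* = (10·2.25/38.5)² = 0.3415, y* = 34.1558.

x* = 0.3415, y* = 34.1558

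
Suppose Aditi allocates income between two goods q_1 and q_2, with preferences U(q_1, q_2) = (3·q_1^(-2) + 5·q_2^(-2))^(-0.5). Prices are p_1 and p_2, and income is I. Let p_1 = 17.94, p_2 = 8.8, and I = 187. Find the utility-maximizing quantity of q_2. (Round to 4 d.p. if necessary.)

From the CES first-order condition, (3/5)·(q_2/q_1)^(3) = p_1/p_2.
Hence q_2/q_1 = ((5/3)·p_1/p_2)^(1/(3)), i.e. raised to the 1/3 power.
Substitute q_2 = (q_2/q_1)·q_1 into the budget: q_1* = I/(p_1 + p_2·(q_2/q_1)).
Numerically q_2/q_1 = 1.503359, so q_1* = 187/(17.94 + 8.8·1.503359) = 5.9994 and q_2* = 1.503359·5.9994 = 9.0193.

q_2* = 9.0193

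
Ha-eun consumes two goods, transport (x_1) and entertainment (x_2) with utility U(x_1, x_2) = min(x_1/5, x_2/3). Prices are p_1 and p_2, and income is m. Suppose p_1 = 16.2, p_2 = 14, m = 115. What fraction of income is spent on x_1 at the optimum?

Leontief preferences: the optimum is at the kink where x_1/5 = x_2/3, i.e. x_2 = (3/5)·x_1.
Budget: p_1·x_1 + p_2·(3/5)·x_1 = m, so (5·p_1 + 3·p_2)·x_1 = 5·m.
Demand: x_1*(p_1,p_2,m) = 5·m/(5·p_1 + 3·p_2), x_2* = 3·m/(5·p_1 + 3·p_2).
Here 5·16.2 + 3·14 = 123, giving x_1* = 4.6748 and x_2* = 2.8049.
Expenditure on x_1: 16.2·4.6748 = 75.7317; share = 0.6585.

share on x_1 = 0.6585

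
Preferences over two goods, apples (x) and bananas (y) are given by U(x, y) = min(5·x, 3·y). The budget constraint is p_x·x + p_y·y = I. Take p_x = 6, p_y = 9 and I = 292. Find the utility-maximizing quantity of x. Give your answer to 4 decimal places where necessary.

x* = 13.9048

With perfect complements, no substitution: consume in ratio x:y = 3:5.
Budget: p_x·x + p_y·(5/3)·x = I, so (3·p_x + 5·p_y)·x = 3·I.
Demand: x*(p_x,p_y,I) = 3·I/(3·p_x + 5·p_y), y* = 5·I/(3·p_x + 5·p_y).
Here 3·6 + 5·9 = 63, giving x* = 13.9048.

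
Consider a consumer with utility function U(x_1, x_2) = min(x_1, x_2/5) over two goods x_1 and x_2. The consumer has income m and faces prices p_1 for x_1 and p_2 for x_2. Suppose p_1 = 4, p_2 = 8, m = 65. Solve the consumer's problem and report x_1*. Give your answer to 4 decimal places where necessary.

x_1* = 1.4773

Leontief preferences: the optimum is at the kink where x_1/1 = x_2/5, i.e. x_2 = 5·x_1.
Budget: p_1·x_1 + p_2·5·x_1 = m, so (p_1 + 5·p_2)·x_1 = m.
Demand: x_1*(p_1,p_2,m) = m/(p_1 + 5·p_2), x_2* = 5·m/(p_1 + 5·p_2).
Here 4 + 5·8 = 44, giving x_1* = 1.4773.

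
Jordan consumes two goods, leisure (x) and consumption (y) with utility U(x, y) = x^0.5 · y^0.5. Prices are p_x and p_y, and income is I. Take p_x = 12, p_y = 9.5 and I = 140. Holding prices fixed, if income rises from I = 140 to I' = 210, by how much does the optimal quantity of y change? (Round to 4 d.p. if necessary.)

The MRS is y/x. Set MRS = p_x/p_y.
Rearranging, p_y·y = p_x·x. Substituting into the budget gives p_x·x·(1 + 1) = I.
Demand: x*(p_x,p_y,I) = 0.5·I/p_x and y* = 0.5·I/p_y.
At p_x=12, p_y=9.5, I=140: y* = 0.5·140/9.5 = 7.3684.
At I' = 210: y* = 11.0526. Change: 11.0526 − 7.3684 = 3.6842.

Δy* = 3.6842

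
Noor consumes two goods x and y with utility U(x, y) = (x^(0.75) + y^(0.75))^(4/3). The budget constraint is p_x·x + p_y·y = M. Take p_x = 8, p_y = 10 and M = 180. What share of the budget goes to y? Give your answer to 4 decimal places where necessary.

From the CES first-order condition, (y/x)^(0.25) = p_x/p_y.
Solve for the ratio: y/x = [p_x/p_y]^(4).
Substitute y = (y/x)·x into the budget: x* = M/(p_x + p_y·(y/x)).
Numerically y/x = 0.4096, so x* = 180/(8 + 10·0.4096) = 14.881 and y* = 0.4096·14.881 = 6.0952.
Expenditure on y: 10·6.0952 = 60.9524; share = 0.3386.

share on y = 0.3386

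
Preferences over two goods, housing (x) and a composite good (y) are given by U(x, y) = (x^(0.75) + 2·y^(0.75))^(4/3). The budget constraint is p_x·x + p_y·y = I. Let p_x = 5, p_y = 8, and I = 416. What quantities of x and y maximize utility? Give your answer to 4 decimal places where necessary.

x* = 16.958, y* = 41.4013

From the CES first-order condition, (1/2)·(y/x)^(0.25) = p_x/p_y.
Solve for the ratio: y/x = [2·p_x/p_y]^(4).
Substitute y = (y/x)·x into the budget: x* = I/(p_x + p_y·(y/x)).
Numerically y/x = 2.441406, so x* = 416/(5 + 8·2.441406) = 16.958 and y* = 2.441406·16.958 = 41.4013.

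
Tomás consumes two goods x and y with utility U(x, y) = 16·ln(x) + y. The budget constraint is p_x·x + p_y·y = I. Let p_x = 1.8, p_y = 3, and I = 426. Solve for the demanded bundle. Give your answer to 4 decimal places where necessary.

x* = 26.6667, y* = 126

Set MRS = p_x/p_y: (16/x)/1 = p_x/p_y.
So x*(p_x,p_y) = 16·p_y/p_x, independent of income; and y* = (I − 16·p_y)/p_y.
At the given prices: x* = 16·3/1.8 = 26.6667, and y* = 126.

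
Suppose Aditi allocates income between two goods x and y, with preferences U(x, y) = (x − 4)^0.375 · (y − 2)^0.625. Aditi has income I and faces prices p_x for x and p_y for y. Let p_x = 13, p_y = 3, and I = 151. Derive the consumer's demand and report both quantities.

x* = 6.6827, y* = 21.375

This is Cobb-Douglas in (x−4, y−2): tangency gives 0.375·p_y·(y−2) = 0.625·p_x·(x−4).
After buying the subsistence bundle (4, 2), a share 0.375 of the remaining income goes to x: x* = 4 + 0.375·(I − 4p_x − 2p_y)/p_x.
Discretionary income = 151 − 4·13 − 2·3 = 93; x* = 4 + 0.375·93/13 = 6.6827; y* = 2 + 0.625·93/3 = 21.375.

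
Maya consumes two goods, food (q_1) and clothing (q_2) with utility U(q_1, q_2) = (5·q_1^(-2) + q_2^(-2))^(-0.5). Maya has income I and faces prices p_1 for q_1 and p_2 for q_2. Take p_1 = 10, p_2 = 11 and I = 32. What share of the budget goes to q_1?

From the CES first-order condition, 5·(q_2/q_1)^(3) = p_1/p_2.
Hence q_2/q_1 = ((1/5)·p_1/p_2)^(1/(3)), i.e. raised to the 1/3 power.
With the ratio pinned down, the budget gives q_1* = I/(p_1 + p_2·(q_2/q_1)) and q_2* = (q_2/q_1)·q_1*.
Numerically q_2/q_1 = 0.566516, so q_1* = 32/(10 + 11·0.566516) = 1.9715 and q_2* = 0.566516·1.9715 = 1.1169.
Expenditure on q_1: 10·1.9715 = 19.7145; share = 0.6161.

share on q_1 = 0.6161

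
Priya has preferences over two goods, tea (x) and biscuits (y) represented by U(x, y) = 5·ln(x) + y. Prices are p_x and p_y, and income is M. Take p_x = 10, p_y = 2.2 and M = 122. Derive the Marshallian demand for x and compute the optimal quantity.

x* = 1.1

Set MRS = p_x/p_y: (5/x)/1 = p_x/p_y.
So x*(p_x,p_y) = 5·p_y/p_x, independent of income; and y* = (M − 5·p_y)/p_y.
At the given prices: x* = 5·2.2/10 = 1.1.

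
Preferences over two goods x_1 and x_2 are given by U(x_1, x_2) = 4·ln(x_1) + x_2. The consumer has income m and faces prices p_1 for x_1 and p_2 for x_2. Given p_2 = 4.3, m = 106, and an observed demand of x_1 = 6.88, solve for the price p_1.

MU_x_1 = 4/x_1, MU_x_2 = 1. Tangency: 4/x_1 = p_1/p_2.
So x_1*(p_1,p_2) = 4·p_2/p_1, independent of income; and x_2* = (m − 4·p_2)/p_2.
Set x_1* = 6.88 in the demand function and solve for p_1: p_1 = 2.5.

p_1 = 2.5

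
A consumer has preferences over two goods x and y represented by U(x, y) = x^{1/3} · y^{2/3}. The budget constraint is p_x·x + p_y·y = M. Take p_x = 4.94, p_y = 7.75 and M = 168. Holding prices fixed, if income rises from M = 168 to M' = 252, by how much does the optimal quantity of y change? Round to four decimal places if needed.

Δy* = 7.2258

Tangency: MRS = (1/2)·y/x = p_x/p_y.
So 1/3·p_y·y = 2/3·p_x·x; combined with the budget, a share 1/3 of income goes to x.
Demand: x*(p_x,p_y,M) = 1/3·M/p_x and y* = 2/3·M/p_y.
At p_x=4.94, p_y=7.75, M=168: y* = 2/3·168/7.75 = 14.4516.
At M' = 252: y* = 21.6774. Change: 21.6774 − 14.4516 = 7.2258.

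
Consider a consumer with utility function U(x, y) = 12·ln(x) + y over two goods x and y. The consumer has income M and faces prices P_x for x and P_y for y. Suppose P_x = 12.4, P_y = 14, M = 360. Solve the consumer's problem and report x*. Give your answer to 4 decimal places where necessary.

x* = 13.5484

MU_x = 12/x, MU_y = 1. Tangency: 12/x = P_x/P_y.
So x*(P_x,P_y) = 12·P_y/P_x, independent of income; and y* = (M − 12·P_y)/P_y.
At the given prices: x* = 12·14/12.4 = 13.5484.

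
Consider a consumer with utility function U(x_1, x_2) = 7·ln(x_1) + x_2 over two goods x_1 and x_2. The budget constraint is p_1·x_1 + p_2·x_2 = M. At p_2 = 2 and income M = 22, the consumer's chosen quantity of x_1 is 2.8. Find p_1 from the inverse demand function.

p_1 = 5

MU_x_1 = 7/x_1, MU_x_2 = 1. Tangency: 7/x_1 = p_1/p_2.
So x_1*(p_1,p_2) = 7·p_2/p_1, independent of income; and x_2* = (M − 7·p_2)/p_2.
Set x_1* = 2.8 in the demand function and solve for p_1: p_1 = 5.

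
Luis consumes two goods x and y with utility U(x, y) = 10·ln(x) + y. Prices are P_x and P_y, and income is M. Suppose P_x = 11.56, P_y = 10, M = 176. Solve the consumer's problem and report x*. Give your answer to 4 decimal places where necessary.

x* = 8.6505

Set MRS = P_x/P_y: (10/x)/1 = P_x/P_y.
So x*(P_x,P_y) = 10·P_y/P_x, independent of income; and y* = (M − 10·P_y)/P_y.
At the given prices: x* = 10·10/11.56 = 8.6505.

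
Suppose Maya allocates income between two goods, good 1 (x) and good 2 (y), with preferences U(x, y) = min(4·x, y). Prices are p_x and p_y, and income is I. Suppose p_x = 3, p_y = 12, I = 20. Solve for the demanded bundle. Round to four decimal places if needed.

Leontief preferences: the optimum is at the kink where x/1 = y/4, i.e. y = 4·x.
Budget: p_x·x + p_y·4·x = I, so (p_x + 4·p_y)·x = I.
Demand: x*(p_x,p_y,I) = I/(p_x + 4·p_y), y* = 4·I/(p_x + 4·p_y).
Here 3 + 4·12 = 51, giving x* = 0.3922 and y* = 1.5686.

x* = 0.3922, y* = 1.5686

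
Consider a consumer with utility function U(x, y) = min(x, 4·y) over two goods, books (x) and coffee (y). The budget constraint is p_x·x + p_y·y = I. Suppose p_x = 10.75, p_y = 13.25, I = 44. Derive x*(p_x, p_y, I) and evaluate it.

x* = 3.1289

Demand: x*(p_x,p_y,I) = 4·I/(4·p_x + p_y), y* = I/(4·p_x + p_y).
Here 4·10.75 + 13.25 = 56.25, giving x* = 3.1289.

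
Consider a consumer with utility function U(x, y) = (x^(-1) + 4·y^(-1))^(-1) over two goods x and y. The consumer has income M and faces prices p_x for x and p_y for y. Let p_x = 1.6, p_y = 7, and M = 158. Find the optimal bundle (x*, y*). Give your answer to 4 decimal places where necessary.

MU_x ∝ x^(-2), MU_y ∝ 4·y^(-2), so MRS = (1/4)·(y/x)^(2) = p_x/p_y.
Hence y/x = (4·p_x/p_y)^(1/(2)), i.e. raised to the 0.5 power.
With the ratio pinned down, the budget gives x* = M/(p_x + p_y·(y/x)) and y* = (y/x)·x*.
Numerically y/x = 0.956183, so x* = 158/(1.6 + 7·0.956183) = 19.0516 and y* = 0.956183·19.0516 = 18.2168.

x* = 19.0516, y* = 18.2168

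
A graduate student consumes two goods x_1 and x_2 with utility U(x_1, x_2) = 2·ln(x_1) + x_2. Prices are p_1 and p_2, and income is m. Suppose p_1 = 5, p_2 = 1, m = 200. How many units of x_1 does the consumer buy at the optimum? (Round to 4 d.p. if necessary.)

Set MRS = p_1/p_2: (2/x_1)/1 = p_1/p_2.
So x_1*(p_1,p_2) = 2·p_2/p_1, independent of income; and x_2* = (m − 2·p_2)/p_2.
At the given prices: x_1* = 2·1/5 = 0.4.

x_1* = 0.4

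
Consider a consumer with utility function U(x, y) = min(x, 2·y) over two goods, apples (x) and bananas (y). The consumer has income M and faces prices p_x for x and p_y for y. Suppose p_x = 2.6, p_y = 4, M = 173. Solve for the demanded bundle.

x* = 37.6087, y* = 18.8043

Leontief preferences: the optimum is at the kink where x/2 = y/1, i.e. y = (1/2)·x.
Budget: p_x·x + p_y·(1/2)·x = M, so (2·p_x + p_y)·x = 2·M.
Demand: x*(p_x,p_y,M) = 2·M/(2·p_x + p_y), y* = M/(2·p_x + p_y).
Here 2·2.6 + 4 = 9.2, giving x* = 37.6087 and y* = 18.8043.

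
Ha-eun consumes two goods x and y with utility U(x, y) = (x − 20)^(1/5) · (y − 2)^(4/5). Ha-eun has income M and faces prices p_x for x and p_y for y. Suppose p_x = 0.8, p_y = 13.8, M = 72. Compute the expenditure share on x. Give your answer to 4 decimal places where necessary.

After buying the subsistence bundle (20, 2), a share 0.2 of the remaining income goes to x: x* = 20 + 0.2·(M − 20p_x − 2p_y)/p_x.
Discretionary income = 72 − 20·0.8 − 2·13.8 = 28.4; x* = 20 + 0.2·28.4/0.8 = 27.1; y* = 2 + 0.8·28.4/13.8 = 3.6464.
Expenditure on x: 0.8·27.1 = 21.68; share = 0.3011.

share on x = 0.3011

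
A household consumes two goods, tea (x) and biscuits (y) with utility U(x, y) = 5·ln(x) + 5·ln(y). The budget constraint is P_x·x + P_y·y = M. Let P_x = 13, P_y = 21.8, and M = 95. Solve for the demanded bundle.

MU_x/MU_y = (5·y)/(5·x); tangency sets this equal to P_x/P_y.
Rearranging, P_y·y = P_x·x. Substituting into the budget gives P_x·x·(1 + 1) = M.
Demand: x*(P_x,P_y,M) = 0.5·M/P_x and y* = 0.5·M/P_y.
At P_x=13, P_y=21.8, M=95: x* = 0.5·95/13 = 3.6538, y* = 2.1789.

x* = 3.6538, y* = 2.1789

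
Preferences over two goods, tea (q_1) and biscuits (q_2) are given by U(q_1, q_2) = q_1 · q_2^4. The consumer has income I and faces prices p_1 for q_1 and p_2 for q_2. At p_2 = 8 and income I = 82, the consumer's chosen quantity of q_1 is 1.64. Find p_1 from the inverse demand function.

The MRS is (1/4)·q_2/q_1. Set MRS = p_1/p_2.
So p_2·q_2 = 4·p_1·q_1; combined with the budget, a share 0.2 of income goes to q_1.
Demand: q_1*(p_1,p_2,I) = 0.2·I/p_1 and q_2* = 0.8·I/p_2.
Set q_1* = 1.64 in the demand function and solve for p_1: p_1 = 10.

p_1 = 10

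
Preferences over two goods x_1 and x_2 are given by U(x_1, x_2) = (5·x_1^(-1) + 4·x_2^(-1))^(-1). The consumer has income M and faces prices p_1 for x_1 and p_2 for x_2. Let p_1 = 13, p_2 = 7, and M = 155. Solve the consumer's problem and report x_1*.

With the ratio pinned down, the budget gives x_1* = M/(p_1 + p_2·(x_2/x_1)) and x_2* = (x_2/x_1)·x_1*.
Numerically x_2/x_1 = 1.218899, so x_1* = 155/(13 + 7·1.218899) = 7.1985.

x_1* = 7.1985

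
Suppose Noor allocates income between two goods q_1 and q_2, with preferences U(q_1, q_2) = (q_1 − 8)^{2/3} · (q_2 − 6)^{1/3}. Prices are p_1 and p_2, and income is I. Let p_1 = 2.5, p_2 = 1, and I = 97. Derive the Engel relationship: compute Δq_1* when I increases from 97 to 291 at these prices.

This is Cobb-Douglas in (q_1−8, q_2−6): tangency gives 2/3·p_2·(q_2−6) = 1/3·p_1·(q_1−8).
After buying the subsistence bundle (8, 6), a share 2/3 of the remaining income goes to q_1: q_1* = 8 + 2/3·(I − 8p_1 − 6p_2)/p_1.
Discretionary income = 97 − 8·2.5 − 6·1 = 71; q_1* = 8 + 2/3·71/2.5 = 26.9333.
At I' = 291: q_1* = 78.6667. Change: 78.6667 − 26.9333 = 51.7333.

Δq_1* = 51.7333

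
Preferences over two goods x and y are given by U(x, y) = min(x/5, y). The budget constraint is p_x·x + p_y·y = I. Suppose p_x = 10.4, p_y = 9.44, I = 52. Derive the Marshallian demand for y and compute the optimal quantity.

Leontief preferences: the optimum is at the kink where x/5 = y/1, i.e. y = (1/5)·x.
Budget: p_x·x + p_y·(1/5)·x = I, so (5·p_x + p_y)·x = 5·I.
Demand: x*(p_x,p_y,I) = 5·I/(5·p_x + p_y), y* = I/(5·p_x + p_y).
Here 5·10.4 + 9.44 = 61.44, giving y* = 0.8464.

y* = 0.8464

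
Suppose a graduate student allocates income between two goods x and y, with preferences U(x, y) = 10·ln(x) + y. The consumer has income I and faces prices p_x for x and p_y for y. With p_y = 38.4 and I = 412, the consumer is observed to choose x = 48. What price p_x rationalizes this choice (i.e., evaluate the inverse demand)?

p_x = 8

Set MRS = p_x/p_y: (10/x)/1 = p_x/p_y.
So x*(p_x,p_y) = 10·p_y/p_x, independent of income; and y* = (I − 10·p_y)/p_y.
Set x* = 48 in the demand function and solve for p_x: p_x = 8.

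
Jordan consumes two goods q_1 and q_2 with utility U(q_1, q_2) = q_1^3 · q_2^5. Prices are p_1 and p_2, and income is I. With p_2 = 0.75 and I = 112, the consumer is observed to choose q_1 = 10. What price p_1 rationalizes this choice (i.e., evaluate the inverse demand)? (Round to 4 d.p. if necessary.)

p_1 = 4.2

MU_q_1/MU_q_2 = (3·q_2)/(5·q_1); tangency sets this equal to p_1/p_2.
Rearranging, p_2·q_2 = (5/3)·p_1·q_1. Substituting into the budget gives p_1·q_1·(1 + (5/3)) = I.
Demand: q_1*(p_1,p_2,I) = 0.375·I/p_1 and q_2* = 0.625·I/p_2.
Set q_1* = 10 in the demand function and solve for p_1: p_1 = 4.2.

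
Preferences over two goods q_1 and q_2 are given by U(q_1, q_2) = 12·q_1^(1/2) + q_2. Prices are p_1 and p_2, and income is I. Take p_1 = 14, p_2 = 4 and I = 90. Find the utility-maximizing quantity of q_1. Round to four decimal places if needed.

Utility is quasi-linear in q_2; the FOC for q_1 is 6/√q_1 = p_1/p_2.
Solve: √q_1 = 6·p_2/p_1, so q_1*(p_1,p_2) = (6·p_2/p_1)², and q_2* = (I − p_1·q_1*)/p_2.
Plugging in: q_1* = (6·4/14)² = 2.9388.

q_1* = 2.9388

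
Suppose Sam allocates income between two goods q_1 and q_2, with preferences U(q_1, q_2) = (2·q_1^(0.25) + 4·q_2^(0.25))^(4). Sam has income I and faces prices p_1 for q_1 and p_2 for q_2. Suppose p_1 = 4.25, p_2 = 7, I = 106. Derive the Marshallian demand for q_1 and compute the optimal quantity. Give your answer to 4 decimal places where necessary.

From the CES first-order condition, (1/2)·(q_2/q_1)^(0.75) = p_1/p_2.
Solve for the ratio: q_2/q_1 = [2·p_1/p_2]^(4/3).
With the ratio pinned down, the budget gives q_1* = I/(p_1 + p_2·(q_2/q_1)) and q_2* = (q_2/q_1)·q_1*.
Numerically q_2/q_1 = 1.295471, so q_1* = 106/(4.25 + 7·1.295471) = 7.959.

q_1* = 7.959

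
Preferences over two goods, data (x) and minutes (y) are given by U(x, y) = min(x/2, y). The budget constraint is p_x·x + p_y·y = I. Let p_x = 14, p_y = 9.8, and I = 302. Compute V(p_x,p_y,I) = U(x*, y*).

V = 7.9894

Demand: x*(p_x,p_y,I) = 2·I/(2·p_x + p_y), y* = I/(2·p_x + p_y).
Here 2·14 + 9.8 = 37.8, giving x* = 15.9788 and y* = 7.9894.
Utility at the optimum: U(15.9788, 7.9894) = 7.9894.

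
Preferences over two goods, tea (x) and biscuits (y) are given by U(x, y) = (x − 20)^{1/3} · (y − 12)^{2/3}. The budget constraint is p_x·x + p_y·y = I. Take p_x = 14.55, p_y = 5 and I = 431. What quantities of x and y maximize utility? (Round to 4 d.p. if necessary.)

x* = 21.8328, y* = 22.6667

Let x' = x−20, y' = y−12. MRS = (1/2)·y'/x' = p_x/p_y.
After buying the subsistence bundle (20, 12), a share 1/3 of the remaining income goes to x: x* = 20 + 1/3·(I − 20p_x − 12p_y)/p_x.
Discretionary income = 431 − 20·14.55 − 12·5 = 80; x* = 20 + 1/3·80/14.55 = 21.8328; y* = 12 + 2/3·80/5 = 22.6667.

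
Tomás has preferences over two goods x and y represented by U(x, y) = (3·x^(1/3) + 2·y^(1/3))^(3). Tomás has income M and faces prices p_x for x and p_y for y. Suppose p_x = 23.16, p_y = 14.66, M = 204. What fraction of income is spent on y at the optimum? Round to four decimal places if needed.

share on y = 0.4062

MU_x ∝ 3·x^(-2/3), MU_y ∝ 2·y^(-2/3), so MRS = (3/2)·(y/x)^(2/3) = p_x/p_y.
Solve for the ratio: y/x = [(2/3)·p_x/p_y]^(1.5).
Substitute y = (y/x)·x into the budget: x* = M/(p_x + p_y·(y/x)).
Numerically y/x = 1.080861, so x* = 204/(23.16 + 14.66·1.080861) = 5.23 and y* = 1.080861·5.23 = 5.6529.
Expenditure on y: 14.66·5.6529 = 82.8722; share = 0.4062.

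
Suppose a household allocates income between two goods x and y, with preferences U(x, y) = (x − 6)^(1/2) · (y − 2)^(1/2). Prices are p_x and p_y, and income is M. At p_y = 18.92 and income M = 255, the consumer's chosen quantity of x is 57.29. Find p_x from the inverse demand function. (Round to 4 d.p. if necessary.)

MRS = (y−2)/(x−6). Tangency with p_x/p_y gives y−2 = (p_x/p_y)·(x−6).
Substituting into the budget: x* = 6 + 0.5·(M − 6·p_x − 2·p_y)/p_x, and y* = 2 + 0.5·(…)/p_y.
Set x* = 57.29 in the demand function and solve for p_x: p_x = 2.

p_x = 2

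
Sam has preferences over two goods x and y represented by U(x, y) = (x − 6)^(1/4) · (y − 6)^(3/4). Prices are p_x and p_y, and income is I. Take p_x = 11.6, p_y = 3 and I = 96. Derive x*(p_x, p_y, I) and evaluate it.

x* = 6.181

After buying the subsistence bundle (6, 6), a share 0.25 of the remaining income goes to x: x* = 6 + 0.25·(I − 6p_x − 6p_y)/p_x.
Discretionary income = 96 − 6·11.6 − 6·3 = 8.4; x* = 6 + 0.25·8.4/11.6 = 6.181.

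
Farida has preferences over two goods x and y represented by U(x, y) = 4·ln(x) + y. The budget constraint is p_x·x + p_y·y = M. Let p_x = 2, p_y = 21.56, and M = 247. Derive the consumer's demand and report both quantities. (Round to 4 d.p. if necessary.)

x* = 43.12, y* = 7.4564

Set MRS = p_x/p_y: (4/x)/1 = p_x/p_y.
So x*(p_x,p_y) = 4·p_y/p_x, independent of income; and y* = (M − 4·p_y)/p_y.
At the given prices: x* = 4·21.56/2 = 43.12, and y* = 7.4564.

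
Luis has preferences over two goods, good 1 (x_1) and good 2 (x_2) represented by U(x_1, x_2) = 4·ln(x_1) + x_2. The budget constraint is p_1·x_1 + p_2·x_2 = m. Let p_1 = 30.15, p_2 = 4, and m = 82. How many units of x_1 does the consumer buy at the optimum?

x_1* = 0.5307

So x_1*(p_1,p_2) = 4·p_2/p_1, independent of income; and x_2* = (m − 4·p_2)/p_2.
At the given prices: x_1* = 4·4/30.15 = 0.5307.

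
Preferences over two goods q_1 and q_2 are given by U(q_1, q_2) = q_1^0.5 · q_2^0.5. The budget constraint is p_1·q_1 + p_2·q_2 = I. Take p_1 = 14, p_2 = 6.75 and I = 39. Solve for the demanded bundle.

Demand: q_1*(p_1,p_2,I) = 0.5·I/p_1 and q_2* = 0.5·I/p_2.
At p_1=14, p_2=6.75, I=39: q_1* = 0.5·39/14 = 1.3929, q_2* = 2.8889.

q_1* = 1.3929, q_2* = 2.8889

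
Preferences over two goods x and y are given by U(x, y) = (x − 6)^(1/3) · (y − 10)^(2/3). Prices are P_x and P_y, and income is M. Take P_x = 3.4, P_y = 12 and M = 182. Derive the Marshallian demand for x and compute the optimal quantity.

x* = 10.0784

MRS = (1/2)·(y−10)/(x−6). Tangency with P_x/P_y gives y−10 = 2·(P_x/P_y)·(x−6).
After buying the subsistence bundle (6, 10), a share 1/3 of the remaining income goes to x: x* = 6 + 1/3·(M − 6P_x − 10P_y)/P_x.
Discretionary income = 182 − 6·3.4 − 10·12 = 41.6; x* = 6 + 1/3·41.6/3.4 = 10.0784.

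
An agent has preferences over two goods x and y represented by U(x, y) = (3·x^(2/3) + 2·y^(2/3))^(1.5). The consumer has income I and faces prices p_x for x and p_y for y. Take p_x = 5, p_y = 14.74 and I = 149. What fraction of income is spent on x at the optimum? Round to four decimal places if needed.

share on x = 0.967

With the ratio pinned down, the budget gives x* = I/(p_x + p_y·(y/x)) and y* = (y/x)·x*.
Numerically y/x = 0.011565, so x* = 149/(5 + 14.74·0.011565) = 28.8175 and y* = 0.011565·28.8175 = 0.3333.
Expenditure on x: 5·28.8175 = 144.0876; share = 0.967.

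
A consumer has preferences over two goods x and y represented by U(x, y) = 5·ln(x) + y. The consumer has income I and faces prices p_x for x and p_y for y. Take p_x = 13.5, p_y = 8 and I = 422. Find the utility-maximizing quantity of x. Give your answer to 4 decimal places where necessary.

x* = 2.963

Set MRS = p_x/p_y: (5/x)/1 = p_x/p_y.
So x*(p_x,p_y) = 5·p_y/p_x, independent of income; and y* = (I − 5·p_y)/p_y.
At the given prices: x* = 5·8/13.5 = 2.963.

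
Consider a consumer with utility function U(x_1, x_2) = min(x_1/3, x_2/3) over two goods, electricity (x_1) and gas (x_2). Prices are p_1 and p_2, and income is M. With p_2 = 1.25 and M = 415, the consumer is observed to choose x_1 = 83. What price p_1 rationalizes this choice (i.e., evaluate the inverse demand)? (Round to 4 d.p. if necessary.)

With perfect complements, no substitution: consume in ratio x_1:x_2 = 3:3.
Budget: p_1·x_1 + p_2·x_1 = M, so (3·p_1 + 3·p_2)·x_1 = 3·M.
Demand: x_1*(p_1,p_2,M) = 3·M/(3·p_1 + 3·p_2), x_2* = 3·M/(3·p_1 + 3·p_2).
Set x_1* = 83 in the demand function and solve for p_1: p_1 = 3.75.

p_1 = 3.75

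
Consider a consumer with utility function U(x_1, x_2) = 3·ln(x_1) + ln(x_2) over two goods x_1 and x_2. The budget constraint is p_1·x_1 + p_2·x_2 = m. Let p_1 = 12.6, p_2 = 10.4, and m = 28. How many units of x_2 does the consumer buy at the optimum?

x_2* = 0.6731

The MRS is 3·x_2/x_1. Set MRS = p_1/p_2.
So 3·p_2·x_2 = p_1·x_1; combined with the budget, a share 0.75 of income goes to x_1.
Demand: x_1*(p_1,p_2,m) = 0.75·m/p_1 and x_2* = 0.25·m/p_2.
At p_1=12.6, p_2=10.4, m=28: x_2* = 0.25·28/10.4 = 0.6731.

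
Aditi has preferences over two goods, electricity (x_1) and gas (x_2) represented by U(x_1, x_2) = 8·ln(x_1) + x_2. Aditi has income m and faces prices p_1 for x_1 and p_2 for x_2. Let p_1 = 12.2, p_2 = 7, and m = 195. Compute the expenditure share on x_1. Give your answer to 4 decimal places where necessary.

Set MRS = p_1/p_2: (8/x_1)/1 = p_1/p_2.
So x_1*(p_1,p_2) = 8·p_2/p_1, independent of income; and x_2* = (m − 8·p_2)/p_2.
At the given prices: x_1* = 8·7/12.2 = 4.5902, and x_2* = 19.8571.
Expenditure on x_1: 12.2·4.5902 = 56; share = 0.2872.

share on x_1 = 0.2872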